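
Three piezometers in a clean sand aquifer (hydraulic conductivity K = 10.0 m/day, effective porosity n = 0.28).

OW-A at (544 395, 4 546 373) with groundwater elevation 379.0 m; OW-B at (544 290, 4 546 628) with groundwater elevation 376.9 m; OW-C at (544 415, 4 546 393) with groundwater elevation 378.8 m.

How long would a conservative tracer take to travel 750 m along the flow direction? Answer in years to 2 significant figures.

With h = a·x + b·y + c and OW-A as origin, the differences give:
  (-105)·a + 255·b = -2.1
  20·a + 20·b = -0.2
Eliminate b (×20 and ×255, subtract): -7200·a = 9.00 → a = ∂h/∂x = -0.001250
Back-substitute: b = ∂h/∂y = -0.008750.
|∇h| = √(-0.001250² + -0.008750²) = 0.008839
Seepage velocity v = K·i/n = 10.0 × 0.008839 / 0.28 = 0.3157 m/day.
t = 750 / 0.3157 = 2376 days = 6.51 years.

6.5 years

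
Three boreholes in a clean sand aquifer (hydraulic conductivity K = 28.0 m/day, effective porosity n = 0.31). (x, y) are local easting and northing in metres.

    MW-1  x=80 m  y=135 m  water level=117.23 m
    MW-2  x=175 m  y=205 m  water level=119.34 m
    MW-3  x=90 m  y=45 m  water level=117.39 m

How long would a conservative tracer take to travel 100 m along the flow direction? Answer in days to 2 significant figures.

51 days

With h = a·x + b·y + c and MW-1 as origin, the differences give:
  95·a + 70·b = +2.11
  10·a + (-90)·b = +0.16
Eliminate b (×(-90) and ×70, subtract): -9250·a = -201.100 → a = ∂h/∂x = +0.02174
Back-substitute: b = ∂h/∂y = +0.0006378.
|∇h| = √(0.02174² + 0.0006378²) = 0.02175
Seepage velocity v = K·i/n = 28.0 × 0.02175 / 0.31 = 1.965 m/day.
t = 100 / 1.965 = 50.89 days.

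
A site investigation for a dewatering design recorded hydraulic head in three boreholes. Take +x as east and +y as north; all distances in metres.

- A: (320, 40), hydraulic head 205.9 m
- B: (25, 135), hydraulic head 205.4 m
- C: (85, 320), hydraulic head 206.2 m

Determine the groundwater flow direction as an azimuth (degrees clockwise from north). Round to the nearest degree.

Taking A as reference: B−A = (-295, 95, -0.5); C−A = (-235, 280, +0.3).
Solve a·Δx + b·Δy = Δh: det = (-295)·280 − (-235)·95 = -60275.
∂h/∂x = [(-0.5)·280 − (+0.3)·95] / -60275 = +0.002796
∂h/∂y = [(-295)·(+0.3) − (-235)·(-0.5)] / -60275 = +0.003418
Flow direction (−∇h) has components (-0.002796 E, -0.003418 N).
Azimuth = atan2(E, N) = atan2(-0.002796, -0.003418) = 219.3° ≈ 219°.

219°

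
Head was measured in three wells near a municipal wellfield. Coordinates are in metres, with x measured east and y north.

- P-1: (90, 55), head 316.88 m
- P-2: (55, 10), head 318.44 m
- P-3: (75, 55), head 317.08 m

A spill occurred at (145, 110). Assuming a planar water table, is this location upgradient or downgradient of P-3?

downgradient

Three-point gradient (reference P-1): Δ to P-2 = (-35, -45, +1.56), Δ to P-3 = (-15, 0, +0.20).
∂h/∂x = -0.01333, ∂h/∂y = -0.02430 (det = -675).
Head at (145, 110) = 316.88 + (-0.01333)·(55) + (-0.02430)·(55) = 314.81 m.
That is lower than the 317.08 m at P-3, so the point is downgradient.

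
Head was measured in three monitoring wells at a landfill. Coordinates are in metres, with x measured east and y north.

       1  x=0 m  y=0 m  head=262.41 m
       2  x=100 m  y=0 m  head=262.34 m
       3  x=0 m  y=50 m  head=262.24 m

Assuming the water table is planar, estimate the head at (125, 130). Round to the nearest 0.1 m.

261.9 m

∂h/∂x = (262.34 − 262.41) / (100 − 0) = -0.0007000
∂h/∂y = (262.24 − 262.41) / (50 − 0) = -0.003400
h(125, 130) = 262.41 + (-0.0007000)·(125) + (-0.003400)·(130) = 262.41 -0.088 -0.442 = 261.880 m.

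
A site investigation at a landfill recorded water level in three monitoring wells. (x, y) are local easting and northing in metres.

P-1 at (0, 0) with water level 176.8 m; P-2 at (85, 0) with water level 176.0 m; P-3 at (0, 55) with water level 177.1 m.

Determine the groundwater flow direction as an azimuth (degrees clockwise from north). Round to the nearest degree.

120°

∂h/∂x = (176.0 − 176.8) / (85 − 0) = -0.009412
∂h/∂y = (177.1 − 176.8) / (55 − 0) = +0.005455
Flow direction (−∇h) has components (+0.009412 E, -0.005455 N).
Azimuth = atan2(E, N) = atan2(+0.009412, -0.005455) = 120.1° ≈ 120°.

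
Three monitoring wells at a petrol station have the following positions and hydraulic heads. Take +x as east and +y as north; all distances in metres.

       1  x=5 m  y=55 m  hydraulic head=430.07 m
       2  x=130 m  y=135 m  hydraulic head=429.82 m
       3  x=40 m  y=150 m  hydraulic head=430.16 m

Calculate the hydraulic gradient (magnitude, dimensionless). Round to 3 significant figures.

Differences from 1: to 2 (Δx, Δy, Δh) = (125, 80, -0.25); to 3 = (35, 95, +0.09).
Solve a·Δx + b·Δy = Δh: det = 125·95 − 35·80 = 9075.
∂h/∂x = [(-0.25)·95 − (+0.09)·80] / 9075 = -0.003410
∂h/∂y = [125·(+0.09) − 35·(-0.25)] / 9075 = +0.002204
|∇h| = √(-0.003410² + 0.002204²) = 0.00406

0.00406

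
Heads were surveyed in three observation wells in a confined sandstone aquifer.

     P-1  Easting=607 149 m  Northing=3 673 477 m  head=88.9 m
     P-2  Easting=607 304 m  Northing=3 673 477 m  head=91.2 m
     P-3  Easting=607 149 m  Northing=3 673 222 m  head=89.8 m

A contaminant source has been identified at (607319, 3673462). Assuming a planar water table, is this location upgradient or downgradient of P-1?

∂h/∂x = (91.2 − 88.9) / (607304 − 607149) = +0.01484
∂h/∂y = (89.8 − 88.9) / (3673222 − 3673477) = -0.003529
Head at (607319, 3673462) = 88.9 + (+0.01484)·(170) + (-0.003529)·(-15) = 91.48 m.
That is higher than the 88.9 m at P-1, so the point is upgradient.

upgradient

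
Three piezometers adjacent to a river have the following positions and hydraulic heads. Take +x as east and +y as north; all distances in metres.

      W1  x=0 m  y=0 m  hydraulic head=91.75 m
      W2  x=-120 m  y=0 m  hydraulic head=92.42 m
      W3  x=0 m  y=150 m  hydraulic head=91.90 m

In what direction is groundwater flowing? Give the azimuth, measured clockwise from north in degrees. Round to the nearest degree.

∂h/∂x = (92.42 − 91.75) / (-120 − 0) = -0.005583
∂h/∂y = (91.90 − 91.75) / (150 − 0) = +0.001000
Flow direction (−∇h) has components (+0.005583 E, -0.001000 N).
Azimuth = atan2(E, N) = atan2(+0.005583, -0.001000) = 100.2° ≈ 100°.

100°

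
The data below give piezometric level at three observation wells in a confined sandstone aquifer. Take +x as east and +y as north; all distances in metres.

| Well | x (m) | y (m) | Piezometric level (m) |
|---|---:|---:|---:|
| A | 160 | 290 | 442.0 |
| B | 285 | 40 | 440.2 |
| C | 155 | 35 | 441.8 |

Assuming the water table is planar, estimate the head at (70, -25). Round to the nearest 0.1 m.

Taking A as reference: B−A = (125, -250, -1.8); C−A = (-5, -255, -0.2).
Determinant of the coordinate differences = 125·(-255) − (-5)·(-250) = -33125.
∂h/∂x = [(-1.8)·(-255) − (-0.2)·(-250)] / -33125 = -0.01235
∂h/∂y = [125·(-0.2) − (-5)·(-1.8)] / -33125 = +0.001026
h(70, -25) = 442.0 + (-0.01235)·(-90) + (+0.001026)·(-315) = 442.0 +1.111 -0.323 = 442.788 m.

442.8 m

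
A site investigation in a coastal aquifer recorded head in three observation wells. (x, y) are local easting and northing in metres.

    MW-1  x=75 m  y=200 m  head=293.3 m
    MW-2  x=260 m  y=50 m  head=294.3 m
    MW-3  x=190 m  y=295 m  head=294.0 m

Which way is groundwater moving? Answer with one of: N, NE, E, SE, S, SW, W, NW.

Taking MW-1 as reference: MW-2−MW-1 = (185, -150, +1.0); MW-3−MW-1 = (115, 95, +0.7).
Solve a·Δx + b·Δy = Δh: det = 185·95 − 115·(-150) = 34825.
∂h/∂x = [(+1.0)·95 − (+0.7)·(-150)] / 34825 = +0.005743
∂h/∂y = [185·(+0.7) − 115·(+1.0)] / 34825 = +0.0004164
Flow = −∇h = (-0.005743 east, -0.0004164 north), which points west.

W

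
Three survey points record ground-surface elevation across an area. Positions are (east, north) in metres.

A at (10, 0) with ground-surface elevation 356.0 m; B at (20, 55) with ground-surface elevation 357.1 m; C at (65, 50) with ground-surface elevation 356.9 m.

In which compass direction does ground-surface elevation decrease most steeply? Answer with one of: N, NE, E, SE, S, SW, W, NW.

S

Taking A as reference: B−A = (10, 55, +1.1); C−A = (55, 50, +0.9).
Solve a·Δx + b·Δy = Δz: det = 10·50 − 55·55 = -2525.
∂z/∂x = [(+1.1)·50 − (+0.9)·55] / -2525 = -0.002178
∂z/∂y = [10·(+0.9) − 55·(+1.1)] / -2525 = +0.02040
Steepest decrease is along −∇f = (+0.002178 E, -0.02040 N) → south.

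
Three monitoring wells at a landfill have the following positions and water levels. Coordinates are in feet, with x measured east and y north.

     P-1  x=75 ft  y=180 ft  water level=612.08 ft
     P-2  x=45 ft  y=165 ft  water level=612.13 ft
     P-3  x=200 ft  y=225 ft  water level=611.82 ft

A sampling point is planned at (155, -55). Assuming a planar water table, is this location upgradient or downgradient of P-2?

Differences from P-1: to P-2 (Δx, Δy, Δh) = (-30, -15, +0.05); to P-3 = (125, 45, -0.26).
Solve a·Δx + b·Δy = Δh: det = (-30)·45 − 125·(-15) = 525.
∂h/∂x = [(+0.05)·45 − (-0.26)·(-15)] / 525 = -0.003143
∂h/∂y = [(-30)·(-0.26) − 125·(+0.05)] / 525 = +0.002952
Head at (155, -55) = 612.08 + (-0.003143)·(80) + (+0.002952)·(-235) = 611.13 ft.
That is lower than the 612.13 ft at P-2, so the point is downgradient.

downgradient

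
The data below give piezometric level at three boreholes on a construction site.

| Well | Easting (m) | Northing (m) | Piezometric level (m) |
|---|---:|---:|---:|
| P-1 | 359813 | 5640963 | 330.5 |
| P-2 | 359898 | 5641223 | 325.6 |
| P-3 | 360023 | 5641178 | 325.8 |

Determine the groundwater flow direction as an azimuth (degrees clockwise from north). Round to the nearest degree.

With h = a·x + b·y + c and P-1 as origin, the differences give:
  85·a + 260·b = -4.9
  210·a + 215·b = -4.7
Eliminate b (×215 and ×260, subtract): -36325·a = 168.50 → a = ∂h/∂x = -0.004639
Back-substitute: b = ∂h/∂y = -0.01733.
Flow direction (−∇h) has components (+0.004639 E, +0.01733 N).
Azimuth = atan2(E, N) = atan2(+0.004639, +0.01733) = 15.0° ≈ 015°.

015°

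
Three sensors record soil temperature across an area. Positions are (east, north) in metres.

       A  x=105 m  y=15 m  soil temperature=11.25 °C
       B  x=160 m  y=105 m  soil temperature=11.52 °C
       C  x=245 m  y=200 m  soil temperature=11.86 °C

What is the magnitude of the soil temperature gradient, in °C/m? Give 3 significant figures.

Three-point gradient (reference A): Δ to B = (55, 90, +0.27), Δ to C = (140, 185, +0.61).
∂T/∂x = +0.002041, ∂T/∂y = +0.001753 (det = -2425).
|∇f| = √(0.002041² + 0.001753²) = 0.00269 °C/m

0.00269 °C/m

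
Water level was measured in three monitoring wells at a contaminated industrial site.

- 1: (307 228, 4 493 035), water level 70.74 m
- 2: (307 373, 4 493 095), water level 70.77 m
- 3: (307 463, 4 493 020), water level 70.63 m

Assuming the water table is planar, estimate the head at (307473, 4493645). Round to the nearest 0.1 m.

71.5 m

Three-point gradient (reference 1): Δ to 2 = (145, 60, +0.03), Δ to 3 = (235, -15, -0.11).
∂h/∂x = -0.0003779, ∂h/∂y = +0.001413 (det = -16275).
h(307473, 4493645) = 70.74 + (-0.0003779)·(245) + (+0.001413)·(610) = 70.74 -0.093 +0.862 = 71.509 m.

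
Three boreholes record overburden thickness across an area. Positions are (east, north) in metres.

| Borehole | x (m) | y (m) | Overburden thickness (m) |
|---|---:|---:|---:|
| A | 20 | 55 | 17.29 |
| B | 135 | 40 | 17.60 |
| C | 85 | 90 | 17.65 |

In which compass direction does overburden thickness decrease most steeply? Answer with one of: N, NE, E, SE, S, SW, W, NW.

With d = a·x + b·y + c and A as origin, the differences give:
  115·a + (-15)·b = +0.31
  65·a + 35·b = +0.36
Eliminate b (×35 and ×(-15), subtract): 5000·a = 16.250 → a = ∂d/∂x = +0.003250
Back-substitute: b = ∂d/∂y = +0.004250.
Steepest decrease is along −∇f = (-0.003250 E, -0.004250 N) → southwest.

SW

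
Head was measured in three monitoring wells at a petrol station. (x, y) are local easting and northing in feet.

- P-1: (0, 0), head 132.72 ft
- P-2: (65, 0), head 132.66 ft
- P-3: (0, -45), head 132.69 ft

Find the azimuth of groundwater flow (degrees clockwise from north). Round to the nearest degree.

126°

∂h/∂x = (132.66 − 132.72) / (65 − 0) = -0.0009231
∂h/∂y = (132.69 − 132.72) / (-45 − 0) = +0.0006667
Flow direction (−∇h) has components (+0.0009231 E, -0.0006667 N).
Azimuth = atan2(E, N) = atan2(+0.0009231, -0.0006667) = 125.8° ≈ 126°.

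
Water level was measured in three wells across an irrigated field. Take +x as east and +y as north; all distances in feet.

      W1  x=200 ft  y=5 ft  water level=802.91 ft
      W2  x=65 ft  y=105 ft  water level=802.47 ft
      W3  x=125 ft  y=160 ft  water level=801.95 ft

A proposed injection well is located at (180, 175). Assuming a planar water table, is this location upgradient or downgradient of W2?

downgradient

Taking W1 as reference: W2−W1 = (-135, 100, -0.44); W3−W1 = (-75, 155, -0.96).
Determinant of the coordinate differences = (-135)·155 − (-75)·100 = -13425.
∂h/∂x = [(-0.44)·155 − (-0.96)·100] / -13425 = -0.002071
∂h/∂y = [(-135)·(-0.96) − (-75)·(-0.44)] / -13425 = -0.007196
Head at (180, 175) = 802.91 + (-0.002071)·(-20) + (-0.007196)·(170) = 801.73 ft.
That is lower than the 802.47 ft at W2, so the point is downgradient.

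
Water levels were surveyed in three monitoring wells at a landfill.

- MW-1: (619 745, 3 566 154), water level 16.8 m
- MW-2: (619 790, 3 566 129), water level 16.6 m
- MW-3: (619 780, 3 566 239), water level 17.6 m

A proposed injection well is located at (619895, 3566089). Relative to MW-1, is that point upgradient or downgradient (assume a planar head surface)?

Three-point gradient (reference MW-1): Δ to MW-2 = (45, -25, -0.2), Δ to MW-3 = (35, 85, +0.8).
∂h/∂x = +0.0006383, ∂h/∂y = +0.009149 (det = 4700).
Head at (619895, 3566089) = 16.8 + (+0.0006383)·(150) + (+0.009149)·(-65) = 16.30 m.
That is lower than the 16.8 m at MW-1, so the point is downgradient.

downgradient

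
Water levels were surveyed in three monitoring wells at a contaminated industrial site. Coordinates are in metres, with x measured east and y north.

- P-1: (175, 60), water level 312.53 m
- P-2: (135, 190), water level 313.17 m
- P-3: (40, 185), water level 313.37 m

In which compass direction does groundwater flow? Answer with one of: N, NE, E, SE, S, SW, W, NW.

SE

Taking P-1 as reference: P-2−P-1 = (-40, 130, +0.64); P-3−P-1 = (-135, 125, +0.84).
Determinant of the coordinate differences = (-40)·125 − (-135)·130 = 12550.
∂h/∂x = [(+0.64)·125 − (+0.84)·130] / 12550 = -0.002327
∂h/∂y = [(-40)·(+0.84) − (-135)·(+0.64)] / 12550 = +0.004207
Flow = −∇h = (+0.002327 east, -0.004207 north), which points southeast.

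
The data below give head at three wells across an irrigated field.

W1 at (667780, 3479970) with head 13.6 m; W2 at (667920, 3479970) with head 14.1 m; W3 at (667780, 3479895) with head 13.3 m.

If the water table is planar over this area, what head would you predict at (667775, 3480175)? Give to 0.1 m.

14.4 m

∂h/∂x = (14.1 − 13.6) / (667920 − 667780) = +0.003571
∂h/∂y = (13.3 − 13.6) / (3479895 − 3479970) = +0.004000
h(667775, 3480175) = 13.6 + (+0.003571)·(-5) + (+0.004000)·(205) = 13.6 -0.018 +0.820 = 14.402 m.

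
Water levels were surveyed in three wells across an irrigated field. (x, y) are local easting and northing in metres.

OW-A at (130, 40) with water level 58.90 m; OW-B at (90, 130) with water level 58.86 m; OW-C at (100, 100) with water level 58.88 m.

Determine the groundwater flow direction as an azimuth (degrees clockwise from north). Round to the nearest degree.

Differences from OW-A: to OW-B (Δx, Δy, Δh) = (-40, 90, -0.04); to OW-C = (-30, 60, -0.02).
Determinant of the coordinate differences = (-40)·60 − (-30)·90 = 300.
∂h/∂x = [(-0.04)·60 − (-0.02)·90] / 300 = -0.002000
∂h/∂y = [(-40)·(-0.02) − (-30)·(-0.04)] / 300 = -0.001333
Flow direction (−∇h) has components (+0.002000 E, +0.001333 N).
Azimuth = atan2(E, N) = atan2(+0.002000, +0.001333) = 56.3° ≈ 056°.

056°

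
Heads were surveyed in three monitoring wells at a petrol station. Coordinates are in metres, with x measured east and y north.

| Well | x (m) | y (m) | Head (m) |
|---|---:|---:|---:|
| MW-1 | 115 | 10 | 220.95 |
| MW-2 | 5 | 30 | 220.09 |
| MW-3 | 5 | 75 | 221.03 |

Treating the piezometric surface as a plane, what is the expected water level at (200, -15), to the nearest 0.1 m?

With h = a·x + b·y + c and MW-1 as origin, the differences give:
  (-110)·a + 20·b = -0.86
  (-110)·a + 65·b = +0.08
Eliminate b (×65 and ×20, subtract): -4950·a = -57.500 → a = ∂h/∂x = +0.01162
Back-substitute: b = ∂h/∂y = +0.02089.
h(200, -15) = 220.95 + (+0.01162)·(85) + (+0.02089)·(-25) = 220.95 +0.987 -0.522 = 221.415 m.

221.4 m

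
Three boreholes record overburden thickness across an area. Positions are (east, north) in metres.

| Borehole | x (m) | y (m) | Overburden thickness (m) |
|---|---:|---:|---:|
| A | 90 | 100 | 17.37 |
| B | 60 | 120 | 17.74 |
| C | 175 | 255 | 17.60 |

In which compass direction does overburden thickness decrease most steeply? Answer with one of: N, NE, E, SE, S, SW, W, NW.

With d = a·x + b·y + c and A as origin, the differences give:
  (-30)·a + 20·b = +0.37
  85·a + 155·b = +0.23
Eliminate b (×155 and ×20, subtract): -6350·a = 52.750 → a = ∂d/∂x = -0.008307
Back-substitute: b = ∂d/∂y = +0.006039.
Steepest decrease is along −∇f = (+0.008307 E, -0.006039 N) → southeast.

SE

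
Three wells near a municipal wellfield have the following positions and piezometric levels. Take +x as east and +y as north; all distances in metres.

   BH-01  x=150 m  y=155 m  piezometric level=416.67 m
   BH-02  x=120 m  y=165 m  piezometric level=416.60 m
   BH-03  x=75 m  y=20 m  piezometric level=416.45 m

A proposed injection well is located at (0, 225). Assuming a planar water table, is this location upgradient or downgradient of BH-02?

downgradient

Taking BH-01 as reference: BH-02−BH-01 = (-30, 10, -0.07); BH-03−BH-01 = (-75, -135, -0.22).
Determinant of the coordinate differences = (-30)·(-135) − (-75)·10 = 4800.
∂h/∂x = [(-0.07)·(-135) − (-0.22)·10] / 4800 = +0.002427
∂h/∂y = [(-30)·(-0.22) − (-75)·(-0.07)] / 4800 = +0.0002813
Head at (0, 225) = 416.67 + (+0.002427)·(-150) + (+0.0002813)·(70) = 416.33 m.
That is lower than the 416.60 m at BH-02, so the point is downgradient.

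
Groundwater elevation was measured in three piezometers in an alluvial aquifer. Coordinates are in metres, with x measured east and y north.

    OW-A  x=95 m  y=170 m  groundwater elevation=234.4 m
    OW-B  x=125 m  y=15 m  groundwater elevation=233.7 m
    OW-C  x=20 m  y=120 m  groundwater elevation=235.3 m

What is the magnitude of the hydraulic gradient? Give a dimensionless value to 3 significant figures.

With h = a·x + b·y + c and OW-A as origin, the differences give:
  30·a + (-155)·b = -0.7
  (-75)·a + (-50)·b = +0.9
Eliminate b (×(-50) and ×(-155), subtract): -13125·a = 174.50 → a = ∂h/∂x = -0.01330
Back-substitute: b = ∂h/∂y = +0.001943.
|∇h| = √(-0.01330² + 0.001943²) = 0.01344

0.0134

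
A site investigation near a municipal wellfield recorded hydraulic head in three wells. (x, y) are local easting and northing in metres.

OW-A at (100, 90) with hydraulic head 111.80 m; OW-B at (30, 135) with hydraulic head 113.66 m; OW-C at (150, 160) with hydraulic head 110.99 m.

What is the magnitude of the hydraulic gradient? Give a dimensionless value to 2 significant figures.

Differences from OW-A: to OW-B (Δx, Δy, Δh) = (-70, 45, +1.86); to OW-C = (50, 70, -0.81).
Determinant of the coordinate differences = (-70)·70 − 50·45 = -7150.
∂h/∂x = [(+1.86)·70 − (-0.81)·45] / -7150 = -0.02331
∂h/∂y = [(-70)·(-0.81) − 50·(+1.86)] / -7150 = +0.005077
|∇h| = √(-0.02331² + 0.005077²) = 0.02386

0.024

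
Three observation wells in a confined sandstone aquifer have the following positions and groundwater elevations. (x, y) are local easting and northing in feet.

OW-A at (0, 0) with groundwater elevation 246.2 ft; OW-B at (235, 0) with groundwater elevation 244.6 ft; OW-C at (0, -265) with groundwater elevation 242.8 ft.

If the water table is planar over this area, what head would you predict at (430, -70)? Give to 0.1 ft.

∂h/∂x = (244.6 − 246.2) / (235 − 0) = -0.006809
∂h/∂y = (242.8 − 246.2) / (-265 − 0) = +0.01283
h(430, -70) = 246.2 + (-0.006809)·(430) + (+0.01283)·(-70) = 246.2 -2.928 -0.898 = 242.374 ft.

242.4 ft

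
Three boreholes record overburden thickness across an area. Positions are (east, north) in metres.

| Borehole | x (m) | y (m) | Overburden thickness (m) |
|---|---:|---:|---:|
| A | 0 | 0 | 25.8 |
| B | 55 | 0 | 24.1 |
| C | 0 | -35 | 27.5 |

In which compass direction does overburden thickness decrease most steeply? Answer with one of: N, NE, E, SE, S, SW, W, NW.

NE

∂d/∂x = (24.1 − 25.8) / (55 − 0) = -0.03091
∂d/∂y = (27.5 − 25.8) / (-35 − 0) = -0.04857
Steepest decrease is along −∇f = (+0.03091 E, +0.04857 N) → northeast.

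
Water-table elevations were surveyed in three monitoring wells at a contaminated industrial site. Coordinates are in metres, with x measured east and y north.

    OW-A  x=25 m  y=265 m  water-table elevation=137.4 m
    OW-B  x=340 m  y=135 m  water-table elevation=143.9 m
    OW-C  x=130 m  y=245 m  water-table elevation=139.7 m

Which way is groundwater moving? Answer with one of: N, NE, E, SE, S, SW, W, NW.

W

Taking OW-A as reference: OW-B−OW-A = (315, -130, +6.5); OW-C−OW-A = (105, -20, +2.3).
Solve a·Δx + b·Δy = Δh: det = 315·(-20) − 105·(-130) = 7350.
∂h/∂x = [(+6.5)·(-20) − (+2.3)·(-130)] / 7350 = +0.02299
∂h/∂y = [315·(+2.3) − 105·(+6.5)] / 7350 = +0.005714
Flow = −∇h = (-0.02299 east, -0.005714 north), which points west.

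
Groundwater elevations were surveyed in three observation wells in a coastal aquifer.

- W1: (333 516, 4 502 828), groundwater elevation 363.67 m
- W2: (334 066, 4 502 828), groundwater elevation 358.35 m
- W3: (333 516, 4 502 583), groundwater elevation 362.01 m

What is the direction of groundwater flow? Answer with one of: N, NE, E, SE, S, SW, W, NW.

SE

∂h/∂x = (358.35 − 363.67) / (334066 − 333516) = -0.009673
∂h/∂y = (362.01 − 363.67) / (4502583 − 4502828) = +0.006776
Flow = −∇h = (+0.009673 east, -0.006776 north), which points southeast.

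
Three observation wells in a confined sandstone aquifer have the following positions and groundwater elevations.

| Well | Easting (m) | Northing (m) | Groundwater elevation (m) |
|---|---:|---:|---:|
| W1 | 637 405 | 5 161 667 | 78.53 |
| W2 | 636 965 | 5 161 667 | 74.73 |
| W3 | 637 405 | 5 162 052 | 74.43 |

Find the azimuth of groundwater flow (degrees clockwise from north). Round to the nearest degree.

321°

∂h/∂x = (74.73 − 78.53) / (636965 − 637405) = +0.008636
∂h/∂y = (74.43 − 78.53) / (5162052 − 5161667) = -0.01065
Flow direction (−∇h) has components (-0.008636 E, +0.01065 N).
Azimuth = atan2(E, N) = atan2(-0.008636, +0.01065) = 321.0° ≈ 321°.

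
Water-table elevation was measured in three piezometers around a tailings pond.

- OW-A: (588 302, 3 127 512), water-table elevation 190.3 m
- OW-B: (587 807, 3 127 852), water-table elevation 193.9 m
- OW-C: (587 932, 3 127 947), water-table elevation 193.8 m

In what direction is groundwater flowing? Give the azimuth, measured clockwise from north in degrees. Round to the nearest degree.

Taking OW-A as reference: OW-B−OW-A = (-495, 340, +3.6); OW-C−OW-A = (-370, 435, +3.5).
Determinant of the coordinate differences = (-495)·435 − (-370)·340 = -89525.
∂h/∂x = [(+3.6)·435 − (+3.5)·340] / -89525 = -0.004200
∂h/∂y = [(-495)·(+3.5) − (-370)·(+3.6)] / -89525 = +0.004474
Flow direction (−∇h) has components (+0.004200 E, -0.004474 N).
Azimuth = atan2(E, N) = atan2(+0.004200, -0.004474) = 136.8° ≈ 137°.

137°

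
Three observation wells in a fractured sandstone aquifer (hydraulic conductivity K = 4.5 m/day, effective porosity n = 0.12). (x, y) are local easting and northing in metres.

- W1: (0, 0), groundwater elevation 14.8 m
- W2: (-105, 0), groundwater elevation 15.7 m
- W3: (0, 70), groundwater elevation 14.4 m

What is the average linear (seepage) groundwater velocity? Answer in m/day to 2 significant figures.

0.39 m/day

∂h/∂x = (15.7 − 14.8) / (-105 − 0) = -0.008571
∂h/∂y = (14.4 − 14.8) / (70 − 0) = -0.005714
|∇h| = √(-0.008571² + -0.005714²) = 0.0103
Seepage velocity v = K·i/n = 4.5 × 0.0103 / 0.12 = 0.3863 m/day.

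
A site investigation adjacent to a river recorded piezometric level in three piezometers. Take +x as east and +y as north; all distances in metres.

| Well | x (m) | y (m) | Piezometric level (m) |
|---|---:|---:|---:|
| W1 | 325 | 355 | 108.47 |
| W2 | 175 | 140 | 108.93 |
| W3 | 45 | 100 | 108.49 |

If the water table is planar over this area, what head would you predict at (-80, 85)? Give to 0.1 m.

107.9 m

With h = a·x + b·y + c and W1 as origin, the differences give:
  (-150)·a + (-215)·b = +0.46
  (-280)·a + (-255)·b = +0.02
Eliminate b (×(-255) and ×(-215), subtract): -21950·a = -113.000 → a = ∂h/∂x = +0.005148
Back-substitute: b = ∂h/∂y = -0.005731.
h(-80, 85) = 108.47 + (+0.005148)·(-405) + (-0.005731)·(-270) = 108.47 -2.085 +1.547 = 107.932 m.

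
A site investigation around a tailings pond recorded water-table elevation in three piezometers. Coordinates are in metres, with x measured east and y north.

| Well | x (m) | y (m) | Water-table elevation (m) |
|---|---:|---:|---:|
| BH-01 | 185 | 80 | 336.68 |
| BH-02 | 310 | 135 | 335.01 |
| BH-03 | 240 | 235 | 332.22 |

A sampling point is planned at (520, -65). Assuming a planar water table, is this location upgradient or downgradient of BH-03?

upgradient

Taking BH-01 as reference: BH-02−BH-01 = (125, 55, -1.67); BH-03−BH-01 = (55, 155, -4.46).
Solve a·Δx + b·Δy = Δh: det = 125·155 − 55·55 = 16350.
∂h/∂x = [(-1.67)·155 − (-4.46)·55] / 16350 = -0.0008287
∂h/∂y = [125·(-4.46) − 55·(-1.67)] / 16350 = -0.02848
Head at (520, -65) = 336.68 + (-0.0008287)·(335) + (-0.02848)·(-145) = 340.53 m.
That is higher than the 332.22 m at BH-03, so the point is upgradient.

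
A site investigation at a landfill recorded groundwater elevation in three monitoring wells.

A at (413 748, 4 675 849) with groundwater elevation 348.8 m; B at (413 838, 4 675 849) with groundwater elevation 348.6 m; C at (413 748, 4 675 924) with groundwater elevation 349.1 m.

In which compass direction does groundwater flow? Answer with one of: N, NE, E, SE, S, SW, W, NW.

∂h/∂x = (348.6 − 348.8) / (413838 − 413748) = -0.002222
∂h/∂y = (349.1 − 348.8) / (4675924 − 4675849) = +0.004000
Flow = −∇h = (+0.002222 east, -0.004000 north), which points southeast.

SE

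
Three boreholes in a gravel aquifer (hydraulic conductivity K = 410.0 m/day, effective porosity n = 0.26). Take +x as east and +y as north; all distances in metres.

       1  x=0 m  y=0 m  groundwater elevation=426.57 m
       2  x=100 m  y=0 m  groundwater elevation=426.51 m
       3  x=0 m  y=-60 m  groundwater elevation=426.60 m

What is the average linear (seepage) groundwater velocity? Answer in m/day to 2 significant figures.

1.2 m/day

∂h/∂x = (426.51 − 426.57) / (100 − 0) = -0.0006000
∂h/∂y = (426.60 − 426.57) / (-60 − 0) = -0.0005000
|∇h| = √(-0.0006000² + -0.0005000²) = 0.000781
Seepage velocity v = K·i/n = 410.0 × 0.000781 / 0.26 = 1.232 m/day.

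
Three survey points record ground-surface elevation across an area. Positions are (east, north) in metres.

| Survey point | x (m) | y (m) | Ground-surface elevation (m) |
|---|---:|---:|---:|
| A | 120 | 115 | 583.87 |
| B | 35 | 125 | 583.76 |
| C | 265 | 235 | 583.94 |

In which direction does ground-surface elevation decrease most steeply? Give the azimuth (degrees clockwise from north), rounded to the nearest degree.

Differences from A: to B (Δx, Δy, Δh) = (-85, 10, -0.11); to C = (145, 120, +0.07).
Determinant of the coordinate differences = (-85)·120 − 145·10 = -11650.
∂z/∂x = [(-0.11)·120 − (+0.07)·10] / -11650 = +0.001193
∂z/∂y = [(-85)·(+0.07) − 145·(-0.11)] / -11650 = -0.0008584
Steepest decrease is along −∇f: components (-0.001193 E, +0.0008584 N).
Azimuth = atan2(-0.001193, +0.0008584) = 305.7° ≈ 306°.

306°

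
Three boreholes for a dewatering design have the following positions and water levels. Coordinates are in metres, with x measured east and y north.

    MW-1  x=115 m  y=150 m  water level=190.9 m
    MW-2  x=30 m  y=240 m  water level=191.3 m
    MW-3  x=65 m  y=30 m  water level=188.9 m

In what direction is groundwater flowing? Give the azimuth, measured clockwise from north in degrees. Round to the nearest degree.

215°

Differences from MW-1: to MW-2 (Δx, Δy, Δh) = (-85, 90, +0.4); to MW-3 = (-50, -120, -2.0).
Determinant of the coordinate differences = (-85)·(-120) − (-50)·90 = 14700.
∂h/∂x = [(+0.4)·(-120) − (-2.0)·90] / 14700 = +0.008980
∂h/∂y = [(-85)·(-2.0) − (-50)·(+0.4)] / 14700 = +0.01293
Flow direction (−∇h) has components (-0.008980 E, -0.01293 N).
Azimuth = atan2(E, N) = atan2(-0.008980, -0.01293) = 214.8° ≈ 215°.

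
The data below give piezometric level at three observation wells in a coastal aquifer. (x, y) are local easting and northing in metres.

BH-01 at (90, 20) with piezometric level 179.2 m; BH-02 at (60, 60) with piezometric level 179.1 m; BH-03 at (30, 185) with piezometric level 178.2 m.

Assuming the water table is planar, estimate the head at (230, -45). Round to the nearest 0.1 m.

Taking BH-01 as reference: BH-02−BH-01 = (-30, 40, -0.1); BH-03−BH-01 = (-60, 165, -1.0).
Solve a·Δx + b·Δy = Δh: det = (-30)·165 − (-60)·40 = -2550.
∂h/∂x = [(-0.1)·165 − (-1.0)·40] / -2550 = -0.009216
∂h/∂y = [(-30)·(-1.0) − (-60)·(-0.1)] / -2550 = -0.009412
h(230, -45) = 179.2 + (-0.009216)·(140) + (-0.009412)·(-65) = 179.2 -1.290 +0.612 = 178.522 m.

178.5 m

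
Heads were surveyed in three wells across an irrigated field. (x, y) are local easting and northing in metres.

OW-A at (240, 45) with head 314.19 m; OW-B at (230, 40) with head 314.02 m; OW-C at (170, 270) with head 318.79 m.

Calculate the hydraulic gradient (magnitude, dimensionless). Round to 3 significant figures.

0.0230

Differences from OW-A: to OW-B (Δx, Δy, Δh) = (-10, -5, -0.17); to OW-C = (-70, 225, +4.60).
Determinant of the coordinate differences = (-10)·225 − (-70)·(-5) = -2600.
∂h/∂x = [(-0.17)·225 − (+4.60)·(-5)] / -2600 = +0.005865
∂h/∂y = [(-10)·(+4.60) − (-70)·(-0.17)] / -2600 = +0.02227
|∇h| = √(0.005865² + 0.02227²) = 0.02303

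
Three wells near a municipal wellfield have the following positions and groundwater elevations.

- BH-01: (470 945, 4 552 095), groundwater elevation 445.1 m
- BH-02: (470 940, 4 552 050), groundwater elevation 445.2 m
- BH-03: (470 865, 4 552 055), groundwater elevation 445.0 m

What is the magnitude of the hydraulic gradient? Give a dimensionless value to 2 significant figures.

0.0035

Three-point gradient (reference BH-01): Δ to BH-02 = (-5, -45, +0.1), Δ to BH-03 = (-80, -40, -0.1).
∂h/∂x = +0.002500, ∂h/∂y = -0.002500 (det = -3400).
|∇h| = √(0.002500² + -0.002500²) = 0.003536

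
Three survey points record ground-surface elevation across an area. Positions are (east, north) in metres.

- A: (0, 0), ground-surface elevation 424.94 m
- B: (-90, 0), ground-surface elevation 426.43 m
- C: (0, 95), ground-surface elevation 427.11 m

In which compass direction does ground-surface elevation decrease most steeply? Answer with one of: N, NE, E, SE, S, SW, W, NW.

SE

∂z/∂x = (426.43 − 424.94) / (-90 − 0) = -0.01656
∂z/∂y = (427.11 − 424.94) / (95 − 0) = +0.02284
Steepest decrease is along −∇f = (+0.01656 E, -0.02284 N) → southeast.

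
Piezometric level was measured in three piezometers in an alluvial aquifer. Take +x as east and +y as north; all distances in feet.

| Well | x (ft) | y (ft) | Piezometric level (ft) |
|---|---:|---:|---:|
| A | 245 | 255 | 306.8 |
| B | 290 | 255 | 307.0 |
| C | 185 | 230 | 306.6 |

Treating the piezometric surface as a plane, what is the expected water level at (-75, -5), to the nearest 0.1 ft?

Differences from A: to B (Δx, Δy, Δh) = (45, 0, +0.2); to C = (-60, -25, -0.2).
Determinant of the coordinate differences = 45·(-25) − (-60)·0 = -1125.
∂h/∂x = [(+0.2)·(-25) − (-0.2)·0] / -1125 = +0.004444
∂h/∂y = [45·(-0.2) − (-60)·(+0.2)] / -1125 = -0.002667
h(-75, -5) = 306.8 + (+0.004444)·(-320) + (-0.002667)·(-260) = 306.8 -1.422 +0.693 = 306.071 ft.

306.1 ft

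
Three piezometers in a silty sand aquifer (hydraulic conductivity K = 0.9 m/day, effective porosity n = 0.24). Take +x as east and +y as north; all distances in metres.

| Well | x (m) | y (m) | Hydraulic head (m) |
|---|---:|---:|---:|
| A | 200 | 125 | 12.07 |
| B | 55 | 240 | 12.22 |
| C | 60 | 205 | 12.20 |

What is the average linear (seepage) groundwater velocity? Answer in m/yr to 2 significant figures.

1.1 m/yr

With h = a·x + b·y + c and A as origin, the differences give:
  (-145)·a + 115·b = +0.15
  (-140)·a + 80·b = +0.13
Eliminate b (×80 and ×115, subtract): 4500·a = -2.950 → a = ∂h/∂x = -0.0006556
Back-substitute: b = ∂h/∂y = +0.0004778.
|∇h| = √(-0.0006556² + 0.0004778²) = 0.0008112
Seepage velocity v = K·i/n = 0.9 × 0.0008112 / 0.24 = 0.003042 m/day = 1.111 m/yr.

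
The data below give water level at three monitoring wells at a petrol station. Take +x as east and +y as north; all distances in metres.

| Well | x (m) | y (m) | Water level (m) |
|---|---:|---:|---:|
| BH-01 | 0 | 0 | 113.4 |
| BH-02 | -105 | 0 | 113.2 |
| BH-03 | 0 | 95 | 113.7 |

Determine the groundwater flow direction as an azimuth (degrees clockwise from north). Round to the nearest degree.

∂h/∂x = (113.2 − 113.4) / (-105 − 0) = +0.001905
∂h/∂y = (113.7 − 113.4) / (95 − 0) = +0.003158
Flow direction (−∇h) has components (-0.001905 E, -0.003158 N).
Azimuth = atan2(E, N) = atan2(-0.001905, -0.003158) = 211.1° ≈ 211°.

211°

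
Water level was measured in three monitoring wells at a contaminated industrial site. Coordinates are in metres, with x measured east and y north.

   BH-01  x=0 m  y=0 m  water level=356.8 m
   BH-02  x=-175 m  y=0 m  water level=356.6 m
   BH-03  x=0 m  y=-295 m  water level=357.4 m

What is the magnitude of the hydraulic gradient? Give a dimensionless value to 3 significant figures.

0.00233

∂h/∂x = (356.6 − 356.8) / (-175 − 0) = +0.001143
∂h/∂y = (357.4 − 356.8) / (-295 − 0) = -0.002034
|∇h| = √(0.001143² + -0.002034²) = 0.002333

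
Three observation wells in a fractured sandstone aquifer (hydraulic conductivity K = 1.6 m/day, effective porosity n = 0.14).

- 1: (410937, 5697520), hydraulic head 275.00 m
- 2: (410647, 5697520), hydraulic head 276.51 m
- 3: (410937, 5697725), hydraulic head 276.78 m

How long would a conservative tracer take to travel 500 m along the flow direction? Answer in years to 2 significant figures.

∂h/∂x = (276.51 − 275.00) / (410647 − 410937) = -0.005207
∂h/∂y = (276.78 − 275.00) / (5697725 − 5697520) = +0.008683
|∇h| = √(-0.005207² + 0.008683²) = 0.01012
Seepage velocity v = K·i/n = 1.6 × 0.01012 / 0.14 = 0.1157 m/day.
t = 500 / 0.1157 = 4322 days = 11.8 years.

12 years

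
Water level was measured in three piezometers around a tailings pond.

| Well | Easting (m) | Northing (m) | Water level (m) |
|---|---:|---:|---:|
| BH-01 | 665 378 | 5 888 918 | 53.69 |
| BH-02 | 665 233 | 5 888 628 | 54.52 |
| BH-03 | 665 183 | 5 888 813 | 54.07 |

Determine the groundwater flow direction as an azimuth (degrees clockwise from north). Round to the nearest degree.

Taking BH-01 as reference: BH-02−BH-01 = (-145, -290, +0.83); BH-03−BH-01 = (-195, -105, +0.38).
Solve a·Δx + b·Δy = Δh: det = (-145)·(-105) − (-195)·(-290) = -41325.
∂h/∂x = [(+0.83)·(-105) − (+0.38)·(-290)] / -41325 = -0.0005578
∂h/∂y = [(-145)·(+0.38) − (-195)·(+0.83)] / -41325 = -0.002583
Flow direction (−∇h) has components (+0.0005578 E, +0.002583 N).
Azimuth = atan2(E, N) = atan2(+0.0005578, +0.002583) = 12.2° ≈ 012°.

012°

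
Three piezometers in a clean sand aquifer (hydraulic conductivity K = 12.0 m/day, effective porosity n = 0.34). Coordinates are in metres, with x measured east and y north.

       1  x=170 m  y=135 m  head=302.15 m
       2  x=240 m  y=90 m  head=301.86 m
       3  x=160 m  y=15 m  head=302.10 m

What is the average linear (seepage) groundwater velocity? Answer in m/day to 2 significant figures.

Differences from 1: to 2 (Δx, Δy, Δh) = (70, -45, -0.29); to 3 = (-10, -120, -0.05).
Solve a·Δx + b·Δy = Δh: det = 70·(-120) − (-10)·(-45) = -8850.
∂h/∂x = [(-0.29)·(-120) − (-0.05)·(-45)] / -8850 = -0.003678
∂h/∂y = [70·(-0.05) − (-10)·(-0.29)] / -8850 = +0.0007232
|∇h| = √(-0.003678² + 0.0007232²) = 0.003748
Seepage velocity v = K·i/n = 12.0 × 0.003748 / 0.34 = 0.1323 m/day.

0.13 m/day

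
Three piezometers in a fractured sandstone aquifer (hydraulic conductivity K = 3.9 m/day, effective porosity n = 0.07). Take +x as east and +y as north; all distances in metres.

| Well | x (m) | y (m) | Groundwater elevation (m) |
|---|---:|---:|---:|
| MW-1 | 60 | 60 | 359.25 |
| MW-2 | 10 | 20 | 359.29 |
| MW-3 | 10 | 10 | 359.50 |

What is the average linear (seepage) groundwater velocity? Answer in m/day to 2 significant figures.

Differences from MW-1: to MW-2 (Δx, Δy, Δh) = (-50, -40, +0.04); to MW-3 = (-50, -50, +0.25).
Solve a·Δx + b·Δy = Δh: det = (-50)·(-50) − (-50)·(-40) = 500.
∂h/∂x = [(+0.04)·(-50) − (+0.25)·(-40)] / 500 = +0.01600
∂h/∂y = [(-50)·(+0.25) − (-50)·(+0.04)] / 500 = -0.02100
|∇h| = √(0.01600² + -0.02100²) = 0.0264
Seepage velocity v = K·i/n = 3.9 × 0.0264 / 0.07 = 1.471 m/day.

1.5 m/day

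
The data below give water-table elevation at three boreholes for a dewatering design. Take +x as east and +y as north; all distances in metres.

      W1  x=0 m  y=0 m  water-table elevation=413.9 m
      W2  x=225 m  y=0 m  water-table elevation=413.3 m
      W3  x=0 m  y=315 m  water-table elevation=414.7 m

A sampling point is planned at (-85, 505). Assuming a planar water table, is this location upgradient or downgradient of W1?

upgradient

∂h/∂x = (413.3 − 413.9) / (225 − 0) = -0.002667
∂h/∂y = (414.7 − 413.9) / (315 − 0) = +0.002540
Head at (-85, 505) = 413.9 + (-0.002667)·(-85) + (+0.002540)·(505) = 415.41 m.
That is higher than the 413.9 m at W1, so the point is upgradient.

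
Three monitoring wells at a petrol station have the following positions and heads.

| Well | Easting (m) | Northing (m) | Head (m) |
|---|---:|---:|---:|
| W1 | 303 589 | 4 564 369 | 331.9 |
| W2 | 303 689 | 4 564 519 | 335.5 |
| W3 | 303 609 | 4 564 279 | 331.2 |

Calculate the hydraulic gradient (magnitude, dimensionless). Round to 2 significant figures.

0.022

With h = a·x + b·y + c and W1 as origin, the differences give:
  100·a + 150·b = +3.6
  20·a + (-90)·b = -0.7
Eliminate b (×(-90) and ×150, subtract): -12000·a = -219.00 → a = ∂h/∂x = +0.01825
Back-substitute: b = ∂h/∂y = +0.01183.
|∇h| = √(0.01825² + 0.01183²) = 0.02175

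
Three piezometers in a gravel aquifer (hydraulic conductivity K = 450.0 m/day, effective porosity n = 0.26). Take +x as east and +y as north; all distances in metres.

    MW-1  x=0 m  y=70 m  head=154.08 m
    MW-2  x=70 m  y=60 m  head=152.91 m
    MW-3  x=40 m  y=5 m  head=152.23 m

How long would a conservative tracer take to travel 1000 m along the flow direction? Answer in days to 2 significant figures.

With h = a·x + b·y + c and MW-1 as origin, the differences give:
  70·a + (-10)·b = -1.17
  40·a + (-65)·b = -1.85
Eliminate b (×(-65) and ×(-10), subtract): -4150·a = 57.550 → a = ∂h/∂x = -0.01387
Back-substitute: b = ∂h/∂y = +0.01993.
|∇h| = √(-0.01387² + 0.01993²) = 0.02428
Seepage velocity v = K·i/n = 450.0 × 0.02428 / 0.26 = 42.02 m/day.
t = 1000 / 42.02 = 23.8 days.

24 days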